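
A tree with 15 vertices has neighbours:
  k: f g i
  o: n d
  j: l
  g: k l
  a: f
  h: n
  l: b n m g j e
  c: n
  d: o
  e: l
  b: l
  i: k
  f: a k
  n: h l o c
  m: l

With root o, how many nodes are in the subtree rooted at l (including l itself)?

10

The subtree rooted at l contains: l, g, b, e, j, m, k, f, i, a — 10 nodes.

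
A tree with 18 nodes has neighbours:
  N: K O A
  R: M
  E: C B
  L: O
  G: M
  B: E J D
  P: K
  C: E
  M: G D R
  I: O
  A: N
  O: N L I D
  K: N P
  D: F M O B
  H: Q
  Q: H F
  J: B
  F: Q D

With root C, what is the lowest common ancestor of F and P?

Ancestors of F (toward the root): F, D, B, E, C.
Ancestors of P: P, K, N, O, D, B, E, C.
The deepest node appearing in both lists is D.

D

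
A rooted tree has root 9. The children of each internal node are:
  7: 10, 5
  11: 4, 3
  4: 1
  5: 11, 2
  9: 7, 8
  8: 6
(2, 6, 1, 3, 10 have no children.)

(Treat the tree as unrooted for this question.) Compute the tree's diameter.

7

A longest path is 1-4-11-5-7-9-8-6, with 7 edges.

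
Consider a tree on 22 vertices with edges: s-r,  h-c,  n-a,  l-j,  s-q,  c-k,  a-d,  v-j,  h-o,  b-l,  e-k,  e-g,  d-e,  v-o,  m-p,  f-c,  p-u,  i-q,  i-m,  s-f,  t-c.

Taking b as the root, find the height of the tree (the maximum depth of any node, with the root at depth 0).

13

A deepest node is u, reached by b – l – j – v – o – h – c – f – s – q – i – m – p – u.
That path has 13 edges, so the height is 13.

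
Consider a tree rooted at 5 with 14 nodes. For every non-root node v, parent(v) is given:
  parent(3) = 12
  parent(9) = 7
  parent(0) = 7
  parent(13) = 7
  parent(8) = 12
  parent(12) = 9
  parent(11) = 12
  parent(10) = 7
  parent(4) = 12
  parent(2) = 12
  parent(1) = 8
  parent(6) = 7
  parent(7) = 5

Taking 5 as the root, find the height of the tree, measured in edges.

The longest root-to-leaf path is 5–7–9–12–8–1 (5 edges).

5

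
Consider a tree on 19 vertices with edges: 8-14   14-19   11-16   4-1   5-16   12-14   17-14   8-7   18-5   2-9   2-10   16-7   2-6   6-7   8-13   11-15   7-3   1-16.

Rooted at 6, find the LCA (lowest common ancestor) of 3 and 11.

3's ancestor chain is 3, 7, 6 and 11's is 11, 16, 7, 6; they first meet at 7.

7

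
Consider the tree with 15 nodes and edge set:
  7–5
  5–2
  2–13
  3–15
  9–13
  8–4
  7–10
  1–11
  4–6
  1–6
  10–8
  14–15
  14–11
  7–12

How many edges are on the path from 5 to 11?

7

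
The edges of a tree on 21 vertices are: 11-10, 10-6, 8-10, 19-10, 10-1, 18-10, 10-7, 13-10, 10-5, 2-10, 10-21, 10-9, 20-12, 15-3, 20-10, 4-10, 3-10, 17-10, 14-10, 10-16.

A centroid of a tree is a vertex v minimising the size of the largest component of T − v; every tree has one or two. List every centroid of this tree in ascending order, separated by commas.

Removing 10 splits the tree into components of sizes 2, 2, 1, 1, 1, 1, 1, 1, 1, 1, 1, 1, 1, 1, 1, 1, 1, 1; the largest is 2 ≤ ⌊21/2⌋ = 10.
Every other node leaves some component of size > 10, so the centroid is unique.

10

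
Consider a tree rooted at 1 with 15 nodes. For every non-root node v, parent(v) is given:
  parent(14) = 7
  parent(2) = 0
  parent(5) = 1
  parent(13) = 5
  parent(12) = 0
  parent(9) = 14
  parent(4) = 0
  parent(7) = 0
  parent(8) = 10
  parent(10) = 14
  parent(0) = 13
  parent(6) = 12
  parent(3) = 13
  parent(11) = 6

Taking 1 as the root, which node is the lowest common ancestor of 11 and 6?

6

11's ancestor chain is 11, 6, 12, 0, 13, 5, 1 and 6's is 6, 12, 0, 13, 5, 1; they first meet at 6.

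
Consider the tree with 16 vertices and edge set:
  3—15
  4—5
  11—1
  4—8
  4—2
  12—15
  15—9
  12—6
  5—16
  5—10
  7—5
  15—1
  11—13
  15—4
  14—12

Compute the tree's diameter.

6

Starting from 7, a farthest node is 13 at distance 6.
One longest path: 7–5–4–15–1–11–13.
So the diameter is 6.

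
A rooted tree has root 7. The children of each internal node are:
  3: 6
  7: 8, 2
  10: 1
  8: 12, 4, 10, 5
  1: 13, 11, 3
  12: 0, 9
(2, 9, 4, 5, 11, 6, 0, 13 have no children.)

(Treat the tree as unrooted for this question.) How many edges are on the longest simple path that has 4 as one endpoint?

5

A farthest node from 4 is 6.
The path 4 – 8 – 10 – 1 – 3 – 6 has 5 edges.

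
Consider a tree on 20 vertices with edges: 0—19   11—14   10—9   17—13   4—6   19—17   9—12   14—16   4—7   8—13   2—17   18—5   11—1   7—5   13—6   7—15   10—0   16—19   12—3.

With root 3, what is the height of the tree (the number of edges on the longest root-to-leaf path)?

12

18 sits deepest: 3–12–9–10–0–19–17–13–6–4–7–5–18 — 12 edges from the root.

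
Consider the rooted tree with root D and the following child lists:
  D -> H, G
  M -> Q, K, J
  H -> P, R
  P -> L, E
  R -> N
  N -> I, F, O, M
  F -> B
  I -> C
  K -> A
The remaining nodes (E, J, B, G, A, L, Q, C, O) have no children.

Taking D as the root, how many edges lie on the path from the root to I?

Climbing from I to the root: I–N–R–H–D. That's 4 steps.

4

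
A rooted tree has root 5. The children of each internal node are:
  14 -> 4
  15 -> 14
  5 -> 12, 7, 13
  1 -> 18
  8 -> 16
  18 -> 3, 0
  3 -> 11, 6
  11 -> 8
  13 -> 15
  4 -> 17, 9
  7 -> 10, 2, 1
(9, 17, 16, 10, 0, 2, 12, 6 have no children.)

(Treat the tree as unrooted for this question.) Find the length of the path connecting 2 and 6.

Walking from 2: 2 - 7 - 1 - 18 - 3 - 6. Length 5.

5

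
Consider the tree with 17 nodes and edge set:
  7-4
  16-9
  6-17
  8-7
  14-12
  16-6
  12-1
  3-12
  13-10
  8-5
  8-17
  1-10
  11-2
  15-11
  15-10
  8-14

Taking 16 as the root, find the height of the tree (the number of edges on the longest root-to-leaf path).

The longest root-to-leaf path is 16 → 6 → 17 → 8 → 14 → 12 → 1 → 10 → 15 → 11 → 2 (10 edges).

10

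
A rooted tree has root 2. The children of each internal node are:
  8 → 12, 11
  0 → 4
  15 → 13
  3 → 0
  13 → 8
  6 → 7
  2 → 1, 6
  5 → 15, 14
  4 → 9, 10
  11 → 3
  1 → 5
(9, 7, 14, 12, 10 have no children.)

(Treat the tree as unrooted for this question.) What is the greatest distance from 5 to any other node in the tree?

8

Distances from 5 peak at 8, attained at 9 (10 also at distance 8).
5–15–13–8–11–3–0–4–9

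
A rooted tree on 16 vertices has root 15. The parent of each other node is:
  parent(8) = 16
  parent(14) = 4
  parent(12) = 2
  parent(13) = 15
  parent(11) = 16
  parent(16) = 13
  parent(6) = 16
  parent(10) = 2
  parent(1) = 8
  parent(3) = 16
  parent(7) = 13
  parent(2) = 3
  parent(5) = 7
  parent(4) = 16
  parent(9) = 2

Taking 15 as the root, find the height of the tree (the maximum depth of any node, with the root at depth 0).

The longest root-to-leaf path is 15 – 13 – 16 – 3 – 2 – 12 (5 edges).

5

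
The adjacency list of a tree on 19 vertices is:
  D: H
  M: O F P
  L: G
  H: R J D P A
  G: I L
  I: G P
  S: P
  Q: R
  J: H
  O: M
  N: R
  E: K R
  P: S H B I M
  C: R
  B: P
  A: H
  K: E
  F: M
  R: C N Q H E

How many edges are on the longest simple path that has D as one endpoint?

The node farthest from D is L, via D-H-P-I-G-L — 5 edges.

5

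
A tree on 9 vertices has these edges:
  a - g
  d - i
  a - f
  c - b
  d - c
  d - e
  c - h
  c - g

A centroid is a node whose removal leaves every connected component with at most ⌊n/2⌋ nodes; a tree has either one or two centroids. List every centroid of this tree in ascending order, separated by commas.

c

Delete c: the remaining components have sizes 3, 3, 1, 1. Max 3 ≤ 4, so c is a centroid.
Every other node leaves some component of size > 4, so the centroid is unique.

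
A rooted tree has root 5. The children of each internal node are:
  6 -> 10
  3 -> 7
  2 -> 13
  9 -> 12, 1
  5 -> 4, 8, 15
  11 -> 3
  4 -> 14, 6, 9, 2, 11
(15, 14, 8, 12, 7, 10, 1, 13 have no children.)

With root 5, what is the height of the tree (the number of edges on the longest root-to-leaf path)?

A deepest node is 7, reached by 5 – 4 – 11 – 3 – 7.
That path has 4 edges, so the height is 4.

4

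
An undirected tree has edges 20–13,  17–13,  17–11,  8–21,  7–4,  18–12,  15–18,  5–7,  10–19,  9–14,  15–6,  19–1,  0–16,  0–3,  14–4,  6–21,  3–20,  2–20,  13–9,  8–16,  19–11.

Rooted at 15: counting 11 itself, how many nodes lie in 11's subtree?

4

The subtree rooted at 11 contains: 11, 19, 1, 10 — 4 nodes.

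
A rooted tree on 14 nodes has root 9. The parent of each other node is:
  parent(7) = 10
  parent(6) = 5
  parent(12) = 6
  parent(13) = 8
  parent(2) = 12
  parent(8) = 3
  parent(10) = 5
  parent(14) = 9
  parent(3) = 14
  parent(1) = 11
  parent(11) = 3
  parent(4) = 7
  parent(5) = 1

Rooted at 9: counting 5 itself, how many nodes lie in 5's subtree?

7

The subtree rooted at 5 contains: 5, 6, 10, 12, 7, 2, 4 — 7 nodes.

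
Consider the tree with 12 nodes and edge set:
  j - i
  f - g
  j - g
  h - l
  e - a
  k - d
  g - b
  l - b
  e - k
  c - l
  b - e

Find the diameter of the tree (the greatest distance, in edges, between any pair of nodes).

BFS from i reaches d last, at distance 6; BFS from d confirms no node is farther.
Path: i-j-g-b-e-k-d.

6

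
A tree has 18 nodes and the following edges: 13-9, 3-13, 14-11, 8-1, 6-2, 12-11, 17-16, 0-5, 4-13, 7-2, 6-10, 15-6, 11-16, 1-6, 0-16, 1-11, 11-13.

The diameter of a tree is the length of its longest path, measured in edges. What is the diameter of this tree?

BFS from 7 reaches 5 last, at distance 7; BFS from 5 confirms no node is farther.
Path: 7 - 2 - 6 - 1 - 11 - 16 - 0 - 5.

7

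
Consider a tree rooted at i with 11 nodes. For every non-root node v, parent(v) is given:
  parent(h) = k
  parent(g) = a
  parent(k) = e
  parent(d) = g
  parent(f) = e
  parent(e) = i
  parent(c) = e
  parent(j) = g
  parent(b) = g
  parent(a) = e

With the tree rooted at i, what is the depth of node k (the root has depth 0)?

Path from i to k: i – e – k, which has 2 edges.

2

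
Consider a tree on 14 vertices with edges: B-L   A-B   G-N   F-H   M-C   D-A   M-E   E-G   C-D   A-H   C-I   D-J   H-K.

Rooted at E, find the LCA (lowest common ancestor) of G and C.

E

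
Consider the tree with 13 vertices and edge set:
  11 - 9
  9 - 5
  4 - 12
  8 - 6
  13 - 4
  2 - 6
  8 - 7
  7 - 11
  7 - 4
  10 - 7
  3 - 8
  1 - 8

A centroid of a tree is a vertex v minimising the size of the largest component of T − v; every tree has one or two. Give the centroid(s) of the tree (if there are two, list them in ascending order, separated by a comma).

7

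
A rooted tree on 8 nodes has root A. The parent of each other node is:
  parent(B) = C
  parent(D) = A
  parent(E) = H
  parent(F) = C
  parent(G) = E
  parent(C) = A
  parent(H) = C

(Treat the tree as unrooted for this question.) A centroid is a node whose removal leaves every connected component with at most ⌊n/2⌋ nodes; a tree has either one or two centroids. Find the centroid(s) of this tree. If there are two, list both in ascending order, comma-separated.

C

Delete C: the remaining components have sizes 3, 2, 1, 1. Max 3 ≤ 4, so C is a centroid.
Every other node leaves some component of size > 4, so the centroid is unique.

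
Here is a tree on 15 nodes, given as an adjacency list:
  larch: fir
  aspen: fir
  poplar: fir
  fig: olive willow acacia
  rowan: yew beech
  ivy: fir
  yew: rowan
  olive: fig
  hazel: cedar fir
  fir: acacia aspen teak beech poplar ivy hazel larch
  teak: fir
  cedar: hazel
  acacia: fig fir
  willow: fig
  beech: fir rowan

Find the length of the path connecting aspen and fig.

3

Walking from aspen: aspen - fir - acacia - fig. Length 3.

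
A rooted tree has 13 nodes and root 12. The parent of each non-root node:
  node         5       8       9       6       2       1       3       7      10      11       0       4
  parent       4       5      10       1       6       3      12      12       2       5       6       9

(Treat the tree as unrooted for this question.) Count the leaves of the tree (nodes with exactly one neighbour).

4

Exactly 4 nodes have a single neighbour: 0, 7, 8, 11.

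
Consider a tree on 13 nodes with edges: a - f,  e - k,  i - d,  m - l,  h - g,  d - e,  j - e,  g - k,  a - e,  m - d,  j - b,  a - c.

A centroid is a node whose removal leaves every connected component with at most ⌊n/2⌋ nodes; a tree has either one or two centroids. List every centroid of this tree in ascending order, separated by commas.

e

Delete e: the remaining components have sizes 4, 3, 3, 2. Max 4 ≤ 6, so e is a centroid.
No neighbour of e does as well, so e is the unique centroid.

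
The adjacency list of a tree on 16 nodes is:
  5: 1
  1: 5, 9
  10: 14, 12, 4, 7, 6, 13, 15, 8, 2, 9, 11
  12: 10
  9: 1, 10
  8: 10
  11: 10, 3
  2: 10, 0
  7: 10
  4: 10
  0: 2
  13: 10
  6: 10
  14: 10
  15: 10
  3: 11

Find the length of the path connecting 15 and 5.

4

15–10–9–1–5: 4 edges.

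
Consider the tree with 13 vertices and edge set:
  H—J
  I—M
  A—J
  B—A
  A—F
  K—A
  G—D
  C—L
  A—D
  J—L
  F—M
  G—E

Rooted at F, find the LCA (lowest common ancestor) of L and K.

A

Ancestors of L (toward the root): L, J, A, F.
Ancestors of K: K, A, F.
The deepest node appearing in both lists is A.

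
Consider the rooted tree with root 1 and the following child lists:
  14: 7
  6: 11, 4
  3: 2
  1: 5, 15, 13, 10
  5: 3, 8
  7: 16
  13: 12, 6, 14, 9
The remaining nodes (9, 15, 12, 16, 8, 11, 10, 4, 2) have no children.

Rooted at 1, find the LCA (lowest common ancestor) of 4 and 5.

4's ancestor chain is 4, 6, 13, 1 and 5's is 5, 1; they first meet at 1.

1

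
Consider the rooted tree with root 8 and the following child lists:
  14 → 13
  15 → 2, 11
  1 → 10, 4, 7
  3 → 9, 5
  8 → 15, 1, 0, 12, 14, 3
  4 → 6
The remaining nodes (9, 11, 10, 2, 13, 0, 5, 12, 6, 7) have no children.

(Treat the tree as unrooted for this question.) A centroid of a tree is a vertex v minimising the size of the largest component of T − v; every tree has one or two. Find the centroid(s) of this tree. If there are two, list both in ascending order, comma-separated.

Delete 8: the remaining components have sizes 5, 3, 3, 2, 1, 1. Max 5 ≤ 8, so 8 is a centroid.
No neighbour of 8 does as well, so 8 is the unique centroid.

8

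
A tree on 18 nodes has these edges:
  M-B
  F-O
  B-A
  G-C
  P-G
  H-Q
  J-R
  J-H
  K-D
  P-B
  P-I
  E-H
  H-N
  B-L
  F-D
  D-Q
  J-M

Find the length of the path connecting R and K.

5

R - J - H - Q - D - K: 5 edges.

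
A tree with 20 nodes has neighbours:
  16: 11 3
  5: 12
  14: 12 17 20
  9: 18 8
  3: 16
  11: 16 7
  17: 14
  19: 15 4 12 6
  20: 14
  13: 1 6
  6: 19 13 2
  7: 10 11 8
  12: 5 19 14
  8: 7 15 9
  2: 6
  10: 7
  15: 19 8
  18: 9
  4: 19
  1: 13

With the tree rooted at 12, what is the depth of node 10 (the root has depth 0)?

5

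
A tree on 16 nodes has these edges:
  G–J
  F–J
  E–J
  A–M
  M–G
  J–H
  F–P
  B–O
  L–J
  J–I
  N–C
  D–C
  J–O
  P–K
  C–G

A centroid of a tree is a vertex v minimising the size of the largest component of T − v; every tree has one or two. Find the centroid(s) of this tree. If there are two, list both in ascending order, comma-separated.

J

Removing J splits the tree into components of sizes 6, 3, 2, 1, 1, 1, 1; the largest is 6 ≤ ⌊16/2⌋ = 8.
No neighbour of J does as well, so J is the unique centroid.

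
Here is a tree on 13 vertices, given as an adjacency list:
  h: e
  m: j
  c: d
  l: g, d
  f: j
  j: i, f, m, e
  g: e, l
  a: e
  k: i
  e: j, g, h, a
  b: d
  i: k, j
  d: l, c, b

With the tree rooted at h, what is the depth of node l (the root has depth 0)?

3

Path from h to l: h → e → g → l, which has 3 edges.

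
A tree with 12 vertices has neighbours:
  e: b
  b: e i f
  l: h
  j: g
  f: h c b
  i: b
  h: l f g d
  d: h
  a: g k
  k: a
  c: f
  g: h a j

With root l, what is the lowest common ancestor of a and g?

g

a's ancestor chain is a, g, h, l and g's is g, h, l; they first meet at g.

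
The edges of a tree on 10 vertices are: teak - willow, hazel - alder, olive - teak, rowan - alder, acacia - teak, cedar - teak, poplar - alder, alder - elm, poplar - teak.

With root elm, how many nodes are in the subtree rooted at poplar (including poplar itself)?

The subtree rooted at poplar contains: poplar, teak, olive, willow, cedar, acacia — 6 nodes.

6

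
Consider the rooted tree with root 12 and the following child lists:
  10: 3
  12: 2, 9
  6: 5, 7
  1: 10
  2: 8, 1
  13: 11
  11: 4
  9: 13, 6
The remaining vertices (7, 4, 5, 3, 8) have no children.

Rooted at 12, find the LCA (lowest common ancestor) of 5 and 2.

5's ancestor chain is 5, 6, 9, 12 and 2's is 2, 12; they first meet at 12.

12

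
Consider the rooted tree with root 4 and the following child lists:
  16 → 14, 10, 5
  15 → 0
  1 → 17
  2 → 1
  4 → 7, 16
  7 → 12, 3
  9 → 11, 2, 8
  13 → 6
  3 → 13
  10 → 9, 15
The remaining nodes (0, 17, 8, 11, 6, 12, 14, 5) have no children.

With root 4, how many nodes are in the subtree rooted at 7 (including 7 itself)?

Descendants of 7 (including itself): 7, 12, 3, 13, 6. That's 5.

5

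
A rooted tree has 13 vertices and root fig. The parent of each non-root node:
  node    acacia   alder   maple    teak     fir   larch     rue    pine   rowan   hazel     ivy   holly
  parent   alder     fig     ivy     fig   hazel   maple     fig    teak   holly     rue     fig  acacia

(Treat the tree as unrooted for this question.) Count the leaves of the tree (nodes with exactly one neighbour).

The leaves are fir, larch, pine, rowan.
That is 4 leaves.

4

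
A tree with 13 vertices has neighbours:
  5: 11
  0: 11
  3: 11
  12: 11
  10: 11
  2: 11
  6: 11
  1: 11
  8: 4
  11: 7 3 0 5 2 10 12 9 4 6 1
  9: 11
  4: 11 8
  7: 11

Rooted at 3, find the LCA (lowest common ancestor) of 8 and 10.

Path 8→root: 8 4 11 3; path 10→root: 10 11 3.
First common node: 11.

11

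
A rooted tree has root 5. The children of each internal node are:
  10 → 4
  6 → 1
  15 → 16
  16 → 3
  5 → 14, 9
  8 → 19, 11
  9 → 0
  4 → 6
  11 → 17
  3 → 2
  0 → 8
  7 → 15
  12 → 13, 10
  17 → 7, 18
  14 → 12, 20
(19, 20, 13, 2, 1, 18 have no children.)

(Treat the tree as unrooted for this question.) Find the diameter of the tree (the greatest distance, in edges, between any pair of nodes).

BFS from 1 reaches 2 last, at distance 16; BFS from 2 confirms no node is farther.
Path: 1 – 6 – 4 – 10 – 12 – 14 – 5 – 9 – 0 – 8 – 11 – 17 – 7 – 15 – 16 – 3 – 2.

16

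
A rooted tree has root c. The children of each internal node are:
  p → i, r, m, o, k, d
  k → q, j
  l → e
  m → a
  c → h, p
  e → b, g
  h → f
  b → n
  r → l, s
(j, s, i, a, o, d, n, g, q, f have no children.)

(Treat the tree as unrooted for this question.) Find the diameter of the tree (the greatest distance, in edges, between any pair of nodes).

8

A longest path is f-h-c-p-r-l-e-b-n, with 8 edges.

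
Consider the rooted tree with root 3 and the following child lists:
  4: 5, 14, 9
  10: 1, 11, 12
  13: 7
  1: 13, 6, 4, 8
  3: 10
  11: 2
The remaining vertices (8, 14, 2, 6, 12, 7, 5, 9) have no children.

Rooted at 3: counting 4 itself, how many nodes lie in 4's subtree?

The subtree rooted at 4 contains: 4, 9, 5, 14 — 4 nodes.

4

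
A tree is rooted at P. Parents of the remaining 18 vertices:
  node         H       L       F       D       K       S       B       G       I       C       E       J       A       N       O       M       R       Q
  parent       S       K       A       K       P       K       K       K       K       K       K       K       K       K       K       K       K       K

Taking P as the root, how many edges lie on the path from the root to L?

2

P–K–L — 2 edges.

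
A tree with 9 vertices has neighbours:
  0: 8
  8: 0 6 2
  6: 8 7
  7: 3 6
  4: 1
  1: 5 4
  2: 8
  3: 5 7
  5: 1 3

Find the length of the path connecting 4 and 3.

Walking from 4: 4 – 1 – 5 – 3. Length 3.

3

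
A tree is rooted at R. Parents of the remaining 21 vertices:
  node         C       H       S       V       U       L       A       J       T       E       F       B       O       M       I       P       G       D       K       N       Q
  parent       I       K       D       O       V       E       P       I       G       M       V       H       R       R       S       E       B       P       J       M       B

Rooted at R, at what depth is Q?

Climbing from Q to the root: Q – B – H – K – J – I – S – D – P – E – M – R. That's 11 steps.

11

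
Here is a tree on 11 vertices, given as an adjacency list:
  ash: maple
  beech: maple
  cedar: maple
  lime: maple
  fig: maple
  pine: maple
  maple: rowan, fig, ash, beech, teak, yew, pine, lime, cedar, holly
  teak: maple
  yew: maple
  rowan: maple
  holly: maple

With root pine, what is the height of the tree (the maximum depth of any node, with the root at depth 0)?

2

teak sits deepest: pine – maple – teak — 2 edges from the root.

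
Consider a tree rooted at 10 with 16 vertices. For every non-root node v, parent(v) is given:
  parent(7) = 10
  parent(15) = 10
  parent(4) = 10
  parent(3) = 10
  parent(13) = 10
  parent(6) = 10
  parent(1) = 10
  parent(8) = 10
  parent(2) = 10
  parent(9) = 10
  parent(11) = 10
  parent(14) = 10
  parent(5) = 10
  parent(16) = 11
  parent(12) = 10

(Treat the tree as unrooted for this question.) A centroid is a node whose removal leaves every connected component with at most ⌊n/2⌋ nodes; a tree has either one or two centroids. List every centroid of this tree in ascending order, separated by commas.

If 10 is removed the pieces have sizes 2, 1, 1, 1, 1, 1, 1, 1, 1, 1, 1, 1, 1, 1, all ≤ ⌊16/2⌋ = 8.
No neighbour of 10 does as well, so 10 is the unique centroid.

10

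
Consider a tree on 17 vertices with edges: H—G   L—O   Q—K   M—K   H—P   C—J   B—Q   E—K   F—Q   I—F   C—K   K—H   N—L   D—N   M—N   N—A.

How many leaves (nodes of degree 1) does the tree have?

Exactly 9 nodes have a single neighbour: A, B, D, E, G, I, J, O, P.

9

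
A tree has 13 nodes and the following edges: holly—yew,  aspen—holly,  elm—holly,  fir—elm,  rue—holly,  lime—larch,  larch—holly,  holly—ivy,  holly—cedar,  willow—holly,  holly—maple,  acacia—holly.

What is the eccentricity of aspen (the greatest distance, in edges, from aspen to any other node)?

3

A farthest node from aspen is fir (lime also at distance 3).
The path aspen – holly – elm – fir has 3 edges.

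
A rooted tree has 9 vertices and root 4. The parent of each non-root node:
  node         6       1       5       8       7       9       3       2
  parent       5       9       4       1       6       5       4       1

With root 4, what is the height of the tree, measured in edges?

A deepest node is 2, reached by 4–5–9–1–2.
That path has 4 edges, so the height is 4.

4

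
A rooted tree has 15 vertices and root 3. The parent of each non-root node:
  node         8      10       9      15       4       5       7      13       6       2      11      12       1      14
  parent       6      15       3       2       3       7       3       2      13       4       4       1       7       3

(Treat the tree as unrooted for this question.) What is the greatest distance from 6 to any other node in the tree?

The node farthest from 6 is 12, via 6 – 13 – 2 – 4 – 3 – 7 – 1 – 12 — 7 edges.

7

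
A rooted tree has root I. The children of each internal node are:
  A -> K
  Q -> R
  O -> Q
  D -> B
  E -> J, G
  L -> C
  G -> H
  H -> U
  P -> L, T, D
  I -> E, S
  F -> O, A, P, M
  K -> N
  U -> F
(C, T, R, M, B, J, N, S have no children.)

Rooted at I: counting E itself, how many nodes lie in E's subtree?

E's subtree: {E, G, J, H, U, F, P, O, A, M, T, L, D, Q, K, C, B, R, N}, size 19.

19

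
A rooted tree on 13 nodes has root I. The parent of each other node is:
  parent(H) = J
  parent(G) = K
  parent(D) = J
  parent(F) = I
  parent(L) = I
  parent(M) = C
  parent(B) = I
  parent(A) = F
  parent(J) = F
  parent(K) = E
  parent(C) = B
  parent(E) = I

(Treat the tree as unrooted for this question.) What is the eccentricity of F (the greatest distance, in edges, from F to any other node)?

4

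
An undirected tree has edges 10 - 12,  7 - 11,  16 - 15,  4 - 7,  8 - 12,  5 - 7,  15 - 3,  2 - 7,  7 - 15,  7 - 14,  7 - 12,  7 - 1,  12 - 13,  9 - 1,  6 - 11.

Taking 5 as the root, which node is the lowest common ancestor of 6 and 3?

6's ancestor chain is 6, 11, 7, 5 and 3's is 3, 15, 7, 5; they first meet at 7.

7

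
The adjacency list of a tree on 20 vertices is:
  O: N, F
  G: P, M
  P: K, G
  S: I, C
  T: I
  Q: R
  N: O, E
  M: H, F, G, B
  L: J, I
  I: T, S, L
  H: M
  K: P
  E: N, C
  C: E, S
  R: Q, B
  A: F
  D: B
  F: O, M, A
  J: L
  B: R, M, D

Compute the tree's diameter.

A longest path is J – L – I – S – C – E – N – O – F – M – G – P – K, with 12 edges.

12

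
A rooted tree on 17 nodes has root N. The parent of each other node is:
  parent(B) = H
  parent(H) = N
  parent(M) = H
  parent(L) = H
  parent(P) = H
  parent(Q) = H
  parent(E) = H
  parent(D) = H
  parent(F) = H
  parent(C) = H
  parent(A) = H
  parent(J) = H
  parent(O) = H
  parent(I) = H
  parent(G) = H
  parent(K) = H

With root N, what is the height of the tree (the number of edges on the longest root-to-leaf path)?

2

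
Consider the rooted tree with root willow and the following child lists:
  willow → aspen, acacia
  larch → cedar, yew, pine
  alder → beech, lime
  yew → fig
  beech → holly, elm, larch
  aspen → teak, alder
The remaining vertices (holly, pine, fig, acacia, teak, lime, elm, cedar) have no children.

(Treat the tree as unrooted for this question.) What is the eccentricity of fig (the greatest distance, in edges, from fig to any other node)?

The node farthest from fig is acacia, via fig-yew-larch-beech-alder-aspen-willow-acacia — 7 edges.

7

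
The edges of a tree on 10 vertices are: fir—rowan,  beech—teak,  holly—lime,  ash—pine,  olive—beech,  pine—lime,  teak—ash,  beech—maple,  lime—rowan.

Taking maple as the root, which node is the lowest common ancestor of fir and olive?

fir's ancestor chain is fir, rowan, lime, pine, ash, teak, beech, maple and olive's is olive, beech, maple; they first meet at beech.

beech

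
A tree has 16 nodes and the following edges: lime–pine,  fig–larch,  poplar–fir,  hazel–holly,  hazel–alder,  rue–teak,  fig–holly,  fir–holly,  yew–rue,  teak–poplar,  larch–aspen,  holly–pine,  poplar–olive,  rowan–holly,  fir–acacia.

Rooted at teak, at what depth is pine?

4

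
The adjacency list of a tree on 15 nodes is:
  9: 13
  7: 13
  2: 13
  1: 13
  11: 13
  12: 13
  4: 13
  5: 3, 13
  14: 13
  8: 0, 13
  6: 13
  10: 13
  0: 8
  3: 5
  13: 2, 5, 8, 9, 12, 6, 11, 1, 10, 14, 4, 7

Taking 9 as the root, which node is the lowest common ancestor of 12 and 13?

13

Ancestors of 12 (toward the root): 12, 13, 9.
Ancestors of 13: 13, 9.
The deepest node appearing in both lists is 13.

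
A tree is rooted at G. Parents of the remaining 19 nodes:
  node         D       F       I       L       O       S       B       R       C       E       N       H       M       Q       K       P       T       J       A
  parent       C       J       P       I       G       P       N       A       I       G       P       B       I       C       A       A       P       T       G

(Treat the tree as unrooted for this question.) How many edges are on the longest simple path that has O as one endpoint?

A farthest node from O is H (Q, D, F also at distance 6).
The path O–G–A–P–N–B–H has 6 edges.

6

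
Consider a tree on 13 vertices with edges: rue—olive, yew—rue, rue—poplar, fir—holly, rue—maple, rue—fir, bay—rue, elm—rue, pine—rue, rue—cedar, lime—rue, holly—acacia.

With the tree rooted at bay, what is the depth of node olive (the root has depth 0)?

Climbing from olive to the root: olive → rue → bay. That's 2 steps.

2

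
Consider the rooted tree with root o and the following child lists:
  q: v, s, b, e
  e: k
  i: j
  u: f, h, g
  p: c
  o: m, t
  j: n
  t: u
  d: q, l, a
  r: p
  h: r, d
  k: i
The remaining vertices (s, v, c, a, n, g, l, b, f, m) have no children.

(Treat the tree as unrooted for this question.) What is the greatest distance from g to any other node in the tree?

The node farthest from g is n, via g–u–h–d–q–e–k–i–j–n — 9 edges.

9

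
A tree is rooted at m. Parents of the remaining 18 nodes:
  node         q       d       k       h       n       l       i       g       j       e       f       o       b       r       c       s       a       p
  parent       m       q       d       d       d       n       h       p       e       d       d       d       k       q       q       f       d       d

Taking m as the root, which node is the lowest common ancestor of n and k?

Path n→root: n d q m; path k→root: k d q m.
First common node: d.

d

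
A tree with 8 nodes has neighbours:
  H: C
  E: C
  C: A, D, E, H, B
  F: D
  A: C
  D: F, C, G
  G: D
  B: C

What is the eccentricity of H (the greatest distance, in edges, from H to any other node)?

Distances from H peak at 3, attained at G (F also at distance 3).
H–C–D–G

3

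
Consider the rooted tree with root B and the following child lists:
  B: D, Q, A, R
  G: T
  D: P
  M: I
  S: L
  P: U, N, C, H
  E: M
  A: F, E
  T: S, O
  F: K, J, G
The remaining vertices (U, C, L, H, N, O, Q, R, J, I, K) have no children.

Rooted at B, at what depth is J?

Climbing from J to the root: J → F → A → B. That's 3 steps.

3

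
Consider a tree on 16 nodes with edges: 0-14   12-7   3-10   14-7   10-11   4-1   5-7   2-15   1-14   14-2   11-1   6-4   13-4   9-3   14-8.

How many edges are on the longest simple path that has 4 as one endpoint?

The node farthest from 4 is 9, via 4–1–11–10–3–9 — 5 edges.

5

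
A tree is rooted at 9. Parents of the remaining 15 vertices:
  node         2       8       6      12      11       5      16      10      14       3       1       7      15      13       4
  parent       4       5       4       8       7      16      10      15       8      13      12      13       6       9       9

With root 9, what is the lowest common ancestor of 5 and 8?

Path 5→root: 5 16 10 15 6 4 9; path 8→root: 8 5 16 10 15 6 4 9.
First common node: 5.

5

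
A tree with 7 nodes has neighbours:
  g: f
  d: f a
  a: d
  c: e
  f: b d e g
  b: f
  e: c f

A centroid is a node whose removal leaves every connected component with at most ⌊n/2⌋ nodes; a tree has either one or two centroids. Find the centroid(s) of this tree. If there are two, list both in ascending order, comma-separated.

Delete f: the remaining components have sizes 2, 2, 1, 1. Max 2 ≤ 3, so f is a centroid.
Every other node leaves some component of size > 3, so the centroid is unique.

f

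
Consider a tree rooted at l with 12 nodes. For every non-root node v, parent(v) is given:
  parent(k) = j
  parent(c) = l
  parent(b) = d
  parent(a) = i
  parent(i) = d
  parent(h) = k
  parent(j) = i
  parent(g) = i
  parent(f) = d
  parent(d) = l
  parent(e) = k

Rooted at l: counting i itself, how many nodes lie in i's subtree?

7

The subtree rooted at i contains: i, g, j, a, k, h, e — 7 nodes.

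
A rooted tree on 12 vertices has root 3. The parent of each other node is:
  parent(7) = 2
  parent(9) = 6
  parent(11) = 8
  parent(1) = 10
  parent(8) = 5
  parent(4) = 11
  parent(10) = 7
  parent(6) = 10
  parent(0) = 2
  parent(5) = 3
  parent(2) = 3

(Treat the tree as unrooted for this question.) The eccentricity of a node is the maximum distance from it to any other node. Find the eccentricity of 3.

A farthest node from 3 is 9.
The path 3 – 2 – 7 – 10 – 6 – 9 has 5 edges.

5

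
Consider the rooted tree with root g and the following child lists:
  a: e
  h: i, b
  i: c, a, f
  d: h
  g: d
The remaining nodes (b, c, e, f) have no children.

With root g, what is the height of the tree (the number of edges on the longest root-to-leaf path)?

The longest root-to-leaf path is g–d–h–i–a–e (5 edges).

5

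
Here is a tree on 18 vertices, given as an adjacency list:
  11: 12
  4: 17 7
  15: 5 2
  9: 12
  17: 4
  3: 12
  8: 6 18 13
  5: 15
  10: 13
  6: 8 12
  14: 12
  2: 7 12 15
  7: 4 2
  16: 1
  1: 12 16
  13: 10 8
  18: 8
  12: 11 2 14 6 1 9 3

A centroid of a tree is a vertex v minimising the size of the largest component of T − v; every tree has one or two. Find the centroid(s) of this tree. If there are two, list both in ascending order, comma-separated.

Removing 12 splits the tree into components of sizes 6, 5, 2, 1, 1, 1, 1; the largest is 6 ≤ ⌊18/2⌋ = 9.
Every other node leaves some component of size > 9, so the centroid is unique.

12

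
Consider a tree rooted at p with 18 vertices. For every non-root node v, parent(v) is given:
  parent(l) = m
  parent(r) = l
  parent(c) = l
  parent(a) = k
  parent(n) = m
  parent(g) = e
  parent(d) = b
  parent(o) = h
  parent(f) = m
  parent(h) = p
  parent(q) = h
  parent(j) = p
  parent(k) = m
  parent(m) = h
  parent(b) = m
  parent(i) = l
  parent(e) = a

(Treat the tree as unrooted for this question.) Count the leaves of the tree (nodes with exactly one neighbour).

Exactly 10 nodes have a single neighbour: c, d, f, g, i, j, n, o, q, r.

10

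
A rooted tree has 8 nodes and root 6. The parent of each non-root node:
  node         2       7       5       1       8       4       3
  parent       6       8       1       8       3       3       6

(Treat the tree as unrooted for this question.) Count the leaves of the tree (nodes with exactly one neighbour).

4

Degree-1 nodes: 2, 4, 5, 7 — 4 of them.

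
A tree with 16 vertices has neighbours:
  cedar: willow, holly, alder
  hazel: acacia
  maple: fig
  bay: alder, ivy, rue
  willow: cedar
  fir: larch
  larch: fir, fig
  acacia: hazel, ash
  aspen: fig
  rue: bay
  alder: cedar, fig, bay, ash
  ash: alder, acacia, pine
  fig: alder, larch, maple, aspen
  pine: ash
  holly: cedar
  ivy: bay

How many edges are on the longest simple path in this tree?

BFS from hazel reaches fir last, at distance 6; BFS from fir confirms no node is farther.
Path: hazel-acacia-ash-alder-fig-larch-fir.

6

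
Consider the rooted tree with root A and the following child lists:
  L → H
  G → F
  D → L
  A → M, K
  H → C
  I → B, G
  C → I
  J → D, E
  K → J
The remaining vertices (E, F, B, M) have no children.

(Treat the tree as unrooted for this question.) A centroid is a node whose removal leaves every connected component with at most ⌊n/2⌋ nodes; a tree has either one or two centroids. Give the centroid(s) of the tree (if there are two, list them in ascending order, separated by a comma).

Delete L: the remaining components have sizes 6, 6. Max 6 ≤ 6, so L is a centroid.
Every other node leaves some component of size > 6, so the centroid is unique.

L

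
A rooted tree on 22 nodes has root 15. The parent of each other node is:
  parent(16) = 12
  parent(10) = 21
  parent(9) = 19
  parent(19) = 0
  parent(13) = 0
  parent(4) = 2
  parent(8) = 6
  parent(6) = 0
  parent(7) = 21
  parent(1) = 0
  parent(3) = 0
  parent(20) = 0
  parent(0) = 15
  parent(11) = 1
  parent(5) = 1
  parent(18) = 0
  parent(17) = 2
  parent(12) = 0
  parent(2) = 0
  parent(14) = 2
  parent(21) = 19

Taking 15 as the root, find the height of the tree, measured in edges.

4

10 sits deepest: 15–0–19–21–10 — 4 edges from the root.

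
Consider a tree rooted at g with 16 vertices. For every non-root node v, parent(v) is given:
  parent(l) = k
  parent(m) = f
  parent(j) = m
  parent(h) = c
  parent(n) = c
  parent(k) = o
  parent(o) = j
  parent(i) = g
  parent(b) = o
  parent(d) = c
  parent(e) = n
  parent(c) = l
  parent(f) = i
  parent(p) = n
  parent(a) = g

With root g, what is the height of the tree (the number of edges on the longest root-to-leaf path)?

The longest root-to-leaf path is g → i → f → m → j → o → k → l → c → n → p (10 edges).

10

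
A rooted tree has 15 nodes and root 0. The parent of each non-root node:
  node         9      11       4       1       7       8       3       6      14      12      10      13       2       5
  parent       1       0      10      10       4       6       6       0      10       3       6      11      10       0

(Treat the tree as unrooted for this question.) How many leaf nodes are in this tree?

8

Exactly 8 nodes have a single neighbour: 2, 5, 7, 8, 9, 12, 13, 14.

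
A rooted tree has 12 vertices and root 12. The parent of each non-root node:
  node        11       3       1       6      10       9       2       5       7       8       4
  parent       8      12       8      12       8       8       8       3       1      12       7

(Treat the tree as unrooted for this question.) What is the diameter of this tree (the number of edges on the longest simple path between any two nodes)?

6

BFS from 5 reaches 4 last, at distance 6; BFS from 4 confirms no node is farther.
Path: 5 – 3 – 12 – 8 – 1 – 7 – 4.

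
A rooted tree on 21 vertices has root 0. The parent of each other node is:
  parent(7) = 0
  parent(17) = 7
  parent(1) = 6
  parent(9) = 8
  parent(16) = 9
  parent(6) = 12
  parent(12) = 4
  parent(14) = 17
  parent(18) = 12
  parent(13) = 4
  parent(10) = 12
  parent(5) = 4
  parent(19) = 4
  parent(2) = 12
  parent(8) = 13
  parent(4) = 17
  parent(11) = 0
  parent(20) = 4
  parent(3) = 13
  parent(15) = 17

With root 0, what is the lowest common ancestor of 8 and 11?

Ancestors of 8 (toward the root): 8, 13, 4, 17, 7, 0.
Ancestors of 11: 11, 0.
The deepest node appearing in both lists is 0.

0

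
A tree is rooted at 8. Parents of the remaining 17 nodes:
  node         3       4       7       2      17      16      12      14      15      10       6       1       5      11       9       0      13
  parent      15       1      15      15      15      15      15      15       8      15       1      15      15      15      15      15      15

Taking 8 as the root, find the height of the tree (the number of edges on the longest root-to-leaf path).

The longest root-to-leaf path is 8–15–1–6 (3 edges).

3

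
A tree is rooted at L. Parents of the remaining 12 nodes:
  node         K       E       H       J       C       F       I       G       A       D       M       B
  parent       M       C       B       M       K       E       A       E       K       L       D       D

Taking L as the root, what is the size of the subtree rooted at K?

K's subtree: {K, C, A, E, I, G, F}, size 7.

7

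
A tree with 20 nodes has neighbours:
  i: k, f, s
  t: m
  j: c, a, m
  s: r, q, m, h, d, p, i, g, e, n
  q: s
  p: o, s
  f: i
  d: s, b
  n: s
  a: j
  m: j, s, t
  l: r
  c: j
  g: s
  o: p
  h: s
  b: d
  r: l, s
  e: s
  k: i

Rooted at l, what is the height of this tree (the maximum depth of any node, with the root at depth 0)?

5

The longest root-to-leaf path is l – r – s – m – j – a (5 edges).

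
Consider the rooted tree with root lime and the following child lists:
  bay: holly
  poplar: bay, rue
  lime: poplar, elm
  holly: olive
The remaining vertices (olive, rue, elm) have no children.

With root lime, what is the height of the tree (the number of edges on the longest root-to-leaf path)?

The longest root-to-leaf path is lime → poplar → bay → holly → olive (4 edges).

4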